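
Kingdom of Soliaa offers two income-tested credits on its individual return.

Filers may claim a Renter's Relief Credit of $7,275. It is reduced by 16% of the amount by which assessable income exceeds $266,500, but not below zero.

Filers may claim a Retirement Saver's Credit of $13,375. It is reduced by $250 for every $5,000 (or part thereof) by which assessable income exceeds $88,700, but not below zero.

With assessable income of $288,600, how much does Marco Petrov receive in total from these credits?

Renter's Relief Credit: 16% of the $22,100 excess over $266,500 is $3,536; credit = $7,275 − $3,536 = $3,739.
Retirement Saver's Credit: income exceeds $88,700 by $199,900, which is 40 full-or-partial $5,000 increments; reduction = 40 × $250 = $10,000, leaving $3,375.
Total: $3,739 + $3,375 = $7,114.

$7,114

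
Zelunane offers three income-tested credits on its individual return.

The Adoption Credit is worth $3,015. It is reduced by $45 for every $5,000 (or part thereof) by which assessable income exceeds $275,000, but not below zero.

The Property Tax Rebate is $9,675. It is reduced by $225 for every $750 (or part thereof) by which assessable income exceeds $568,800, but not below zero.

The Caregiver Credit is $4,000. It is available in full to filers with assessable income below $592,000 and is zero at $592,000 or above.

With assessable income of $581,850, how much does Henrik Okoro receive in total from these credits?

Adoption Credit: income exceeds $275,000 by $306,850, which is 62 full-or-partial $5,000 increments; reduction = 62 × $45 = $2,790, leaving $225.
Property Tax Rebate: income exceeds $568,800 by $13,050, which is 18 full-or-partial $750 increments; reduction = 18 × $225 = $4,050, leaving $5,625.
Caregiver Credit: $581,850 is below the $592,000 cutoff, so the full $4,000 applies.
Total: $225 + $5,625 + $4,000 = $9,850.

$9,850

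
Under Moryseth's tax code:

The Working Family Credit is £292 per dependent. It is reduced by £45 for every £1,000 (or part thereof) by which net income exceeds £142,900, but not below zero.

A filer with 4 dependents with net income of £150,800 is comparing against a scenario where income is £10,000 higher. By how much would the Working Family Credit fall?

£450

At £150,800 — base = 4 × £292 = £1,168. income exceeds £142,900 by £7,900, which is 8 full-or-partial £1,000 increments; reduction = 8 × £45 = £360, leaving £808.
At £160,800 — base = 4 × £292 = £1,168. income exceeds £142,900 by £17,900, which is 18 full-or-partial £1,000 increments; reduction = 18 × £45 = £810, leaving £358.
Lost: £808 − £358 = £450.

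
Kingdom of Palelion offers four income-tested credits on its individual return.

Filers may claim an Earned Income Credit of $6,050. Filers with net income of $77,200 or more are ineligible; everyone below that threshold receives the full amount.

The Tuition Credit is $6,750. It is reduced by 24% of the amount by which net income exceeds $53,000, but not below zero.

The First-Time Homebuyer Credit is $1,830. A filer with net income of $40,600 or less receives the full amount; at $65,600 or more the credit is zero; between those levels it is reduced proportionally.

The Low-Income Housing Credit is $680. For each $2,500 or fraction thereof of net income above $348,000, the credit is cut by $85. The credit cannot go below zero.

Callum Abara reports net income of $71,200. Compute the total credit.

$9,112

Earned Income Credit: $71,200 is below the $77,200 cutoff, so the full $6,050 applies.
Tuition Credit: 24% of the $18,200 excess over $53,000 is $4,368; credit = $6,750 − $4,368 = $2,382.
First-Time Homebuyer Credit: $71,200 is at or above $65,600, so the credit is $0.
Low-Income Housing Credit: $71,200 is at or below the $348,000 threshold, so the full $680 applies.
Total: $6,050 + $2,382 + $0 + $680 = $9,112.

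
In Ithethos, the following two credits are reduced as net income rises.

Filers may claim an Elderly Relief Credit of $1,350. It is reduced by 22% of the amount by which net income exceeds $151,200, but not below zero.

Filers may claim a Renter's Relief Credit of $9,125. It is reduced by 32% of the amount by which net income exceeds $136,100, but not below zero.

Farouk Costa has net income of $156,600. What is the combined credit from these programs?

Elderly Relief Credit: 22% of the $5,400 excess over $151,200 is $1,188; credit = $1,350 − $1,188 = $162.
Renter's Relief Credit: 32% of the $20,500 excess over $136,100 is $6,560; credit = $9,125 − $6,560 = $2,565.
Total: $162 + $2,565 = $2,727.

$2,727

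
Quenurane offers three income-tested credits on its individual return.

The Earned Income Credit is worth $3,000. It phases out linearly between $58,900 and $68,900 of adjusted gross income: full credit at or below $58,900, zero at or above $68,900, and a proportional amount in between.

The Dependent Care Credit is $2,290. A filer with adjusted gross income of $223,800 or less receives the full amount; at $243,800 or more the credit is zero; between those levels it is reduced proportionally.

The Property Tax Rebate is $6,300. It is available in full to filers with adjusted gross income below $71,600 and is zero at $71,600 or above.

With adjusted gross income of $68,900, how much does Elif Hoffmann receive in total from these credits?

$8,590

Earned Income Credit: $68,900 is at or above $68,900, so the credit is $0.
Dependent Care Credit: $68,900 is at or below the $223,800 threshold, so the full $2,290 applies.
Property Tax Rebate: $68,900 is below the $71,600 cutoff, so the full $6,300 applies.
Total: $0 + $2,290 + $6,300 = $8,590.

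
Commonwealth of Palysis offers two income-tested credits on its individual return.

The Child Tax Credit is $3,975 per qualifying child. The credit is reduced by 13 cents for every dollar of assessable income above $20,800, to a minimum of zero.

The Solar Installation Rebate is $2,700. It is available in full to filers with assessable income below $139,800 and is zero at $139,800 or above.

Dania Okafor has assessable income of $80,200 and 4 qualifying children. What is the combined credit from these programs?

$10,878

Child Tax Credit: base = 4 × $3,975 = $15,900. 13% of the $59,400 excess over $20,800 is $7,722; credit = $15,900 − $7,722 = $8,178.
Solar Installation Rebate: $80,200 is below the $139,800 cutoff, so the full $2,700 applies.
Total: $8,178 + $2,700 = $10,878.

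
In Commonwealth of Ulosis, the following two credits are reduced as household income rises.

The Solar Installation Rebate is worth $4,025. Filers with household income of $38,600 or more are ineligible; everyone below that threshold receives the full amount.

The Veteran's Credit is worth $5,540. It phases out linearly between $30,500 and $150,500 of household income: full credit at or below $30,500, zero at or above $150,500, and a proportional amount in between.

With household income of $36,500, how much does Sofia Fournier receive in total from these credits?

Solar Installation Rebate: $36,500 is below the $38,600 cutoff, so the full $4,025 applies.
Veteran's Credit: $36,500 is $6,000 into a $120,000 phase-out range, leaving 114,000/120,000 of the credit: $5,540 × 114,000/120,000 = $5,263.
Total: $4,025 + $5,263 = $9,288.

$9,288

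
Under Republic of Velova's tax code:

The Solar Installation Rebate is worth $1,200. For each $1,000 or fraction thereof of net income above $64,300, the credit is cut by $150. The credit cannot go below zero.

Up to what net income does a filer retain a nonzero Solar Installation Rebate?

$71,300

After 7 increments the reduction is 7 × $150 = $1,050, leaving $150; one more increment wipes it out. Increment 7 ends at excess 7 × $1,000 = $7,000, so the highest qualifying income is $64,300 + $7,000 = $71,300.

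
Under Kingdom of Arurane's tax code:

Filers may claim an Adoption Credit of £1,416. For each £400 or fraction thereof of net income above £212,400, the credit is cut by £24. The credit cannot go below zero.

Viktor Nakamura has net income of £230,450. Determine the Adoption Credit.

Adoption Credit: income exceeds £212,400 by £18,050, which is 46 full-or-partial £400 increments; reduction = 46 × £24 = £1,104, leaving £312.

£312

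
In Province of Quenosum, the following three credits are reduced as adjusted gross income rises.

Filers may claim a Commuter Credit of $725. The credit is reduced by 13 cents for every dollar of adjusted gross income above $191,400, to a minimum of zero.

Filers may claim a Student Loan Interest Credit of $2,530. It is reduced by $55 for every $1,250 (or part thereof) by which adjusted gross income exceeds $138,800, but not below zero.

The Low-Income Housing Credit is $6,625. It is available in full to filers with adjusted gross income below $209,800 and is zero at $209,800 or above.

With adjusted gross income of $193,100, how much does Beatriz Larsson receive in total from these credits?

Commuter Credit: 13% of the $1,700 excess over $191,400 is $221; credit = $725 − $221 = $504.
Student Loan Interest Credit: income exceeds $138,800 by $54,300, which is 44 full-or-partial $1,250 increments; reduction = 44 × $55 = $2,420, leaving $110.
Low-Income Housing Credit: $193,100 is below the $209,800 cutoff, so the full $6,625 applies.
Total: $504 + $110 + $6,625 = $7,239.

$7,239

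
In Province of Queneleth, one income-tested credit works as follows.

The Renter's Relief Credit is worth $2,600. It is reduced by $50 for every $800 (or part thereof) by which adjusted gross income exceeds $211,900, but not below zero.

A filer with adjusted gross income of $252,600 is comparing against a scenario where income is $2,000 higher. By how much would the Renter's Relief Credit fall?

$50

At $252,600 — income exceeds $211,900 by $40,700, which is 51 full-or-partial $800 increments; reduction = 51 × $50 = $2,550, leaving $50.
At $254,600 — income exceeds $211,900 by $42,700 → 54 increments × $50 = $2,700 ≥ base, so the credit is $0.
Lost: $50 − $0 = $50.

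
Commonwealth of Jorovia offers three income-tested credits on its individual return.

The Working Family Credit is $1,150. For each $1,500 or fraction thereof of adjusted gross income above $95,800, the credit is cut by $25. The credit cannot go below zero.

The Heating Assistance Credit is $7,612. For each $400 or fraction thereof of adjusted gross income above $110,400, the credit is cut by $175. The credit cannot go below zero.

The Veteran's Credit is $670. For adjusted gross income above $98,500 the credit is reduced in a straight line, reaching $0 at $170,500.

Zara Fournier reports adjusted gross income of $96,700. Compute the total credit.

Working Family Credit: income exceeds $95,800 by $900, which is 1 full-or-partial $1,500 increment; reduction = 1 × $25 = $25, leaving $1,125.
Heating Assistance Credit: $96,700 is at or below the $110,400 threshold, so the full $7,612 applies.
Veteran's Credit: $96,700 is at or below the $98,500 threshold, so the full $670 applies.
Total: $1,125 + $7,612 + $670 = $9,407.

$9,407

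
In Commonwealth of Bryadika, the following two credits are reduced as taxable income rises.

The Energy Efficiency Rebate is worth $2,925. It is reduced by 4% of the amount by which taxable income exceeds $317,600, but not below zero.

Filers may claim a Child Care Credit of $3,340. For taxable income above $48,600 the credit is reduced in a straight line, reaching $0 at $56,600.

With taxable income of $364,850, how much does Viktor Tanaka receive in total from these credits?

Energy Efficiency Rebate: 4% of the $47,250 excess over $317,600 is $1,890; credit = $2,925 − $1,890 = $1,035.
Child Care Credit: $364,850 is at or above $56,600, so the credit is $0.
Total: $1,035 + $0 = $1,035.

$1,035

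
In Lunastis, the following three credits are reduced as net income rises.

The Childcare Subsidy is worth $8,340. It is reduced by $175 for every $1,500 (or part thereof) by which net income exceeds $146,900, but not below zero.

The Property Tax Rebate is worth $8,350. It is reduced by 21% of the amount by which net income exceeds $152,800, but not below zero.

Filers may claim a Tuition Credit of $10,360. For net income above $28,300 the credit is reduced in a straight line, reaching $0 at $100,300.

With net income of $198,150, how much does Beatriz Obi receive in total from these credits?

Childcare Subsidy: income exceeds $146,900 by $51,250, which is 35 full-or-partial $1,500 increments; reduction = 35 × $175 = $6,125, leaving $2,215.
Property Tax Rebate: 21% of the $45,350 excess over $152,800 is $9,523.50 ≥ base, so the credit is $0.
Tuition Credit: $198,150 is at or above $100,300, so the credit is $0.
Total: $2,215 + $0 + $0 = $2,215.

$2,215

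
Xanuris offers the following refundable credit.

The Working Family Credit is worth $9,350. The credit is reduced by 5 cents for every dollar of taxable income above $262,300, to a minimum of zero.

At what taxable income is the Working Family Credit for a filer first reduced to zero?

The credit falls by 5% of each dollar above $262,300, so it reaches zero when the excess is $9,350 / 5% = $187,000: income = $262,300 + $187,000 = $449,300.

$449,300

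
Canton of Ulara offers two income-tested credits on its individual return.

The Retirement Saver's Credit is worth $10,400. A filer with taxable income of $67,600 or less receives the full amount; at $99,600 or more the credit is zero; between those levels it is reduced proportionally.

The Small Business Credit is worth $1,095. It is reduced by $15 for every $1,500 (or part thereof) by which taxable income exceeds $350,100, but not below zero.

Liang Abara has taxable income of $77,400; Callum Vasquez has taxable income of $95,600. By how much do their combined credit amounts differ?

Liang ($77,400): Retirement Saver's Credit: $77,400 is $9,800 into a $32,000 phase-out range, leaving 22,200/32,000 of the credit: $10,400 × 22,200/32,000 = $7,215. Small Business Credit: $77,400 is at or below the $350,100 threshold, so the full $1,095 applies. total $7,215 + $1,095 = $8,310
Callum ($95,600): Retirement Saver's Credit: $95,600 is $28,000 into a $32,000 phase-out range, leaving 4,000/32,000 of the credit: $10,400 × 4,000/32,000 = $1,300. Small Business Credit: $95,600 is at or below the $350,100 threshold, so the full $1,095 applies. total $1,300 + $1,095 = $2,395
Difference: |$8,310 − $2,395| = $5,915.

$5,915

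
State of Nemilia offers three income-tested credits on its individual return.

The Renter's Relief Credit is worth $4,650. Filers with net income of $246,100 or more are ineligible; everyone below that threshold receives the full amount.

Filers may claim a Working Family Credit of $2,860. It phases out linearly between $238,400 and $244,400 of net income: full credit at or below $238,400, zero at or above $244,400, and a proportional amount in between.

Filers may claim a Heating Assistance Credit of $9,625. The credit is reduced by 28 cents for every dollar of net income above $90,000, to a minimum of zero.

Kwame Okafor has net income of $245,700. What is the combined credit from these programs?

Renter's Relief Credit: $245,700 is below the $246,100 cutoff, so the full $4,650 applies.
Working Family Credit: $245,700 is at or above $244,400, so the credit is $0.
Heating Assistance Credit: 28% of the $155,700 excess over $90,000 is $43,596 ≥ base, so the credit is $0.
Total: $4,650 + $0 + $0 = $4,650.

$4,650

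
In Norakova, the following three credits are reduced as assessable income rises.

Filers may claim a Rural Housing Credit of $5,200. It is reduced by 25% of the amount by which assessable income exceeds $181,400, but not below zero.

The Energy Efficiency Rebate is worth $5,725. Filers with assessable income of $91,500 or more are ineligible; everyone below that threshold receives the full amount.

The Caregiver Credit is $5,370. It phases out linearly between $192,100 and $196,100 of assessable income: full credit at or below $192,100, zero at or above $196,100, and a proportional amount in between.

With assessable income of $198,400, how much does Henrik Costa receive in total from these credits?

Rural Housing Credit: 25% of the $17,000 excess over $181,400 is $4,250; credit = $5,200 − $4,250 = $950.
Energy Efficiency Rebate: $198,400 meets or exceeds the $91,500 cutoff, so the credit is $0.
Caregiver Credit: $198,400 is at or above $196,100, so the credit is $0.
Total: $950 + $0 + $0 = $950.

$950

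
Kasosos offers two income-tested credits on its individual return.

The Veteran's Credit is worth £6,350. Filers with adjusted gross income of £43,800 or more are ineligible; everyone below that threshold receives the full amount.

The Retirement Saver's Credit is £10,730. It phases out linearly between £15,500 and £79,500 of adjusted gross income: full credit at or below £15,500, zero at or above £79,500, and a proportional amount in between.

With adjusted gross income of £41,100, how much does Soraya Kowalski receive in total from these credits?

£12,788

Veteran's Credit: £41,100 is below the £43,800 cutoff, so the full £6,350 applies.
Retirement Saver's Credit: £41,100 is £25,600 into a £64,000 phase-out range, leaving 38,400/64,000 of the credit: £10,730 × 38,400/64,000 = £6,438.
Total: £6,350 + £6,438 = £12,788.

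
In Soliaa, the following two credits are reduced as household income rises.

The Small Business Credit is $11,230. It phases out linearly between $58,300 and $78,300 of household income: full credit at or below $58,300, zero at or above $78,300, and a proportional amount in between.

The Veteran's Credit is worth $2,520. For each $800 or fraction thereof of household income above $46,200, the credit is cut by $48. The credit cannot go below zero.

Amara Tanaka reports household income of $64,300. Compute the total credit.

$9,277

Small Business Credit: $64,300 is $6,000 into a $20,000 phase-out range, leaving 14,000/20,000 of the credit: $11,230 × 14,000/20,000 = $7,861.
Veteran's Credit: income exceeds $46,200 by $18,100, which is 23 full-or-partial $800 increments; reduction = 23 × $48 = $1,104, leaving $1,416.
Total: $7,861 + $1,416 = $9,277.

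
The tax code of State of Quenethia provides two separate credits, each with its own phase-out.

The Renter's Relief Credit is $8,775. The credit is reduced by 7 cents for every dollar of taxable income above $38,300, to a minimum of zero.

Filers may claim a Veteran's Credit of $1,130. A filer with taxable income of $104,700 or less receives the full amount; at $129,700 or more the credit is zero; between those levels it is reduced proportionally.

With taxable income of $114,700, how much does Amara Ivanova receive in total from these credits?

$4,105

Renter's Relief Credit: 7% of the $76,400 excess over $38,300 is $5,348; credit = $8,775 − $5,348 = $3,427.
Veteran's Credit: $114,700 is $10,000 into a $25,000 phase-out range, leaving 15,000/25,000 of the credit: $1,130 × 15,000/25,000 = $678.
Total: $3,427 + $678 = $4,105.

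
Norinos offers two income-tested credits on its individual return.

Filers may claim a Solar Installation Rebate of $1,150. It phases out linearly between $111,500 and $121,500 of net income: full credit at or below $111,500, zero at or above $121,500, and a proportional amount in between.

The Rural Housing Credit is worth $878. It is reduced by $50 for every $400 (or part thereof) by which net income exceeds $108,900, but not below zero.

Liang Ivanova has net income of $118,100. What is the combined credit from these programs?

Solar Installation Rebate: $118,100 is $6,600 into a $10,000 phase-out range, leaving 3,400/10,000 of the credit: $1,150 × 3,400/10,000 = $391.
Rural Housing Credit: income exceeds $108,900 by $9,200 → 23 increments × $50 = $1,150 ≥ base, so the credit is $0.
Total: $391 + $0 = $391.

$391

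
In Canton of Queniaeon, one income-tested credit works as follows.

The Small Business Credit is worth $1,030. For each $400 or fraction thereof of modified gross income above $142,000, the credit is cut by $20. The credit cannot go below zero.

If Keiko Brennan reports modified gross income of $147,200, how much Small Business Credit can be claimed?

Small Business Credit: income exceeds $142,000 by $5,200, which is 13 full-or-partial $400 increments; reduction = 13 × $20 = $260, leaving $770.

$770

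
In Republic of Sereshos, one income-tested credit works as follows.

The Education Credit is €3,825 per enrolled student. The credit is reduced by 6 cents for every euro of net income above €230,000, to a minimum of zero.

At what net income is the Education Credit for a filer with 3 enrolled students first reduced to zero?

Full credit = 3 × €3,825 = €11,475.
The credit falls by 6% of each euro above €230,000, so it reaches zero when the excess is €11,475 / 6% = €191,250: income = €230,000 + €191,250 = €421,250.

€421,250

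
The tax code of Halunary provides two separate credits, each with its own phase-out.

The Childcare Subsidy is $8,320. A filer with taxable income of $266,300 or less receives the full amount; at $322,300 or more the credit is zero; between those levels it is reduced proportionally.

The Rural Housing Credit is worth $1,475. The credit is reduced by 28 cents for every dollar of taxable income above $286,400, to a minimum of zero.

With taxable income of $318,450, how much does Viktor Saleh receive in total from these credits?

Childcare Subsidy: $318,450 is $52,150 into a $56,000 phase-out range, leaving 3,850/56,000 of the credit: $8,320 × 3,850/56,000 = $572.
Rural Housing Credit: 28% of the $32,050 excess over $286,400 is $8,974 ≥ base, so the credit is $0.
Total: $572 + $0 = $572.

$572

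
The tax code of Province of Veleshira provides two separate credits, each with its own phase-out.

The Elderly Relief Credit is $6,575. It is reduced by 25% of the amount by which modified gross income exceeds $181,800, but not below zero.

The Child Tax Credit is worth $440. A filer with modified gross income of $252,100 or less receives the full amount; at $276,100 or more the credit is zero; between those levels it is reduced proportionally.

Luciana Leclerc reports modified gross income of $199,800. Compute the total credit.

$2,515

Elderly Relief Credit: 25% of the $18,000 excess over $181,800 is $4,500; credit = $6,575 − $4,500 = $2,075.
Child Tax Credit: $199,800 is at or below the $252,100 threshold, so the full $440 applies.
Total: $2,075 + $440 = $2,515.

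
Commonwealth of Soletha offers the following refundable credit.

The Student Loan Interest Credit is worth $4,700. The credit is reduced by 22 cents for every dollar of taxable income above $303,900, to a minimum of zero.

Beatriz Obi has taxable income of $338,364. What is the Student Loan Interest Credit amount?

$0

Student Loan Interest Credit: 22% of the $34,464 excess over $303,900 is $7,582.08 ≥ base, so the credit is $0.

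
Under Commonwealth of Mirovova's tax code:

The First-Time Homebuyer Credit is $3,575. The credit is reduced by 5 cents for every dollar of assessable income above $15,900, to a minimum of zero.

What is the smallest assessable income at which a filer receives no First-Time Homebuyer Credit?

The credit falls by 5% of each dollar above $15,900, so it reaches zero when the excess is $3,575 / 5% = $71,500: income = $15,900 + $71,500 = $87,400.

$87,400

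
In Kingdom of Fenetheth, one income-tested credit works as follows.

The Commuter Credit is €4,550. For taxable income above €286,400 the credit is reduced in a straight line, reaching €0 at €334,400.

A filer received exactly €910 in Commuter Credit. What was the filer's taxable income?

€910 is 910/4,550 of the full €4,550, so 3,640/4,550 of the €48,000 range has been used: income = €286,400 + €48,000 × 3,640/4,550 = €324,800.

€324,800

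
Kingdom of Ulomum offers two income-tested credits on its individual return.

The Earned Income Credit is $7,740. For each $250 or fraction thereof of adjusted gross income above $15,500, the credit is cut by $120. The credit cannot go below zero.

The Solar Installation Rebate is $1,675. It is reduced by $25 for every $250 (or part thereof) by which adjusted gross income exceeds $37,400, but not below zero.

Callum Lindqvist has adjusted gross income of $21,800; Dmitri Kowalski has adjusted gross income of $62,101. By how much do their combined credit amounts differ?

Callum ($21,800): Earned Income Credit: income exceeds $15,500 by $6,300, which is 26 full-or-partial $250 increments; reduction = 26 × $120 = $3,120, leaving $4,620. Solar Installation Rebate: $21,800 is at or below the $37,400 threshold, so the full $1,675 applies. total $4,620 + $1,675 = $6,295
Dmitri ($62,101): Earned Income Credit: income exceeds $15,500 by $46,601 → 187 increments × $120 = $22,440 ≥ base, so the credit is $0. Solar Installation Rebate: income exceeds $37,400 by $24,701 → 99 increments × $25 = $2,475 ≥ base, so the credit is $0. total $0 + $0 = $0
Difference: |$6,295 − $0| = $6,295.

$6,295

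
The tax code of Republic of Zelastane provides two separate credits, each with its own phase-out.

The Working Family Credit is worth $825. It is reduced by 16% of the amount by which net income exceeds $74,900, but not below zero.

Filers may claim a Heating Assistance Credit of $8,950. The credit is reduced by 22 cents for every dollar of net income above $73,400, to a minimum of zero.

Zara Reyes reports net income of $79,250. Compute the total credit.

$7,792

Working Family Credit: 16% of the $4,350 excess over $74,900 is $696; credit = $825 − $696 = $129.
Heating Assistance Credit: 22% of the $5,850 excess over $73,400 is $1,287; credit = $8,950 − $1,287 = $7,663.
Total: $129 + $7,663 = $7,792.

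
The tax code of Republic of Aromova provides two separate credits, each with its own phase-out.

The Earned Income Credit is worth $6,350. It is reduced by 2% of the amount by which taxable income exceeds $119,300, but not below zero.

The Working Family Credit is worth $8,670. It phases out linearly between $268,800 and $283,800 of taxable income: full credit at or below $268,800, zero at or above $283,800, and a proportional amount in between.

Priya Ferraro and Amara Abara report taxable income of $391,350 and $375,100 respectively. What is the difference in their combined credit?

$325

Priya ($391,350): Earned Income Credit: 2% of the $272,050 excess over $119,300 is $5,441; credit = $6,350 − $5,441 = $909. Working Family Credit: $391,350 is at or above $283,800, so the credit is $0. total $909 + $0 = $909
Amara ($375,100): Earned Income Credit: 2% of the $255,800 excess over $119,300 is $5,116; credit = $6,350 − $5,116 = $1,234. Working Family Credit: $375,100 is at or above $283,800, so the credit is $0. total $1,234 + $0 = $1,234
Difference: |$909 − $1,234| = $325.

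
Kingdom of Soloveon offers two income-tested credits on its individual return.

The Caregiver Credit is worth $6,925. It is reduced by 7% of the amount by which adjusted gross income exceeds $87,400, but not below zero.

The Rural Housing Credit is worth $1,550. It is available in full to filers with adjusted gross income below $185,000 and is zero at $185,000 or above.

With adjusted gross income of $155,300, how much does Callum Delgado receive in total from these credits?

Caregiver Credit: 7% of the $67,900 excess over $87,400 is $4,753; credit = $6,925 − $4,753 = $2,172.
Rural Housing Credit: $155,300 is below the $185,000 cutoff, so the full $1,550 applies.
Total: $2,172 + $1,550 = $3,722.

$3,722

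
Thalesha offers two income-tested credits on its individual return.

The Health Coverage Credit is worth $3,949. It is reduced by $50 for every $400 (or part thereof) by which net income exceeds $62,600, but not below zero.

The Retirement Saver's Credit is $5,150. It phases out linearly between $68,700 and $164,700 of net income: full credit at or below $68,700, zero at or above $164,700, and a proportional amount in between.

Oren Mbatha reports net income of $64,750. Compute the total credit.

Health Coverage Credit: income exceeds $62,600 by $2,150, which is 6 full-or-partial $400 increments; reduction = 6 × $50 = $300, leaving $3,649.
Retirement Saver's Credit: $64,750 is at or below the $68,700 threshold, so the full $5,150 applies.
Total: $3,649 + $5,150 = $8,799.

$8,799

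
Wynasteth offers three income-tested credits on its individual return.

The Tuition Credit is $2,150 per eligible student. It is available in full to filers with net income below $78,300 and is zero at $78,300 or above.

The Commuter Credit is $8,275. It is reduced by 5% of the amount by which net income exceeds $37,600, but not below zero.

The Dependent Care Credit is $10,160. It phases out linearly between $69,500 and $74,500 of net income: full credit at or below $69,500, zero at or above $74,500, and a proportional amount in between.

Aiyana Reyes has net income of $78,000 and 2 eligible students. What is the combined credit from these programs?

$10,555

Tuition Credit: base = 2 × $2,150 = $4,300. $78,000 is below the $78,300 cutoff, so the full $4,300 applies.
Commuter Credit: 5% of the $40,400 excess over $37,600 is $2,020; credit = $8,275 − $2,020 = $6,255.
Dependent Care Credit: $78,000 is at or above $74,500, so the credit is $0.
Total: $4,300 + $6,255 + $0 = $10,555.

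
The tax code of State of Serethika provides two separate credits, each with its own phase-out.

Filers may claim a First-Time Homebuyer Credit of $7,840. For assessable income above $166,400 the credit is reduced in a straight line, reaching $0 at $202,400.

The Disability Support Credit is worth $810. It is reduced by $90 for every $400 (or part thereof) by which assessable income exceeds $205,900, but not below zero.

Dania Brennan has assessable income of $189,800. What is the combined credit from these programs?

$3,554

First-Time Homebuyer Credit: $189,800 is $23,400 into a $36,000 phase-out range, leaving 12,600/36,000 of the credit: $7,840 × 12,600/36,000 = $2,744.
Disability Support Credit: $189,800 is at or below the $205,900 threshold, so the full $810 applies.
Total: $2,744 + $810 = $3,554.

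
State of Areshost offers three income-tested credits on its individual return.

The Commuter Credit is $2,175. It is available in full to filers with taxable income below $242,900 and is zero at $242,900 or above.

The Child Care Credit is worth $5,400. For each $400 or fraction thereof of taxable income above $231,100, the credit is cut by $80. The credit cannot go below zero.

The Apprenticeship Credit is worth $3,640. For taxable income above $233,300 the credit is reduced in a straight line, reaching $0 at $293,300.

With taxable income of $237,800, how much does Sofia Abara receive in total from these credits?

$9,582

Commuter Credit: $237,800 is below the $242,900 cutoff, so the full $2,175 applies.
Child Care Credit: income exceeds $231,100 by $6,700, which is 17 full-or-partial $400 increments; reduction = 17 × $80 = $1,360, leaving $4,040.
Apprenticeship Credit: $237,800 is $4,500 into a $60,000 phase-out range, leaving 55,500/60,000 of the credit: $3,640 × 55,500/60,000 = $3,367.
Total: $2,175 + $4,040 + $3,367 = $9,582.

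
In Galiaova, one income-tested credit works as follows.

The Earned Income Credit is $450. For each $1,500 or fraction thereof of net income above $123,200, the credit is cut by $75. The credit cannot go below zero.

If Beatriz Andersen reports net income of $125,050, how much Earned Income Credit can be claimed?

$300

Earned Income Credit: income exceeds $123,200 by $1,850, which is 2 full-or-partial $1,500 increments; reduction = 2 × $75 = $150, leaving $300.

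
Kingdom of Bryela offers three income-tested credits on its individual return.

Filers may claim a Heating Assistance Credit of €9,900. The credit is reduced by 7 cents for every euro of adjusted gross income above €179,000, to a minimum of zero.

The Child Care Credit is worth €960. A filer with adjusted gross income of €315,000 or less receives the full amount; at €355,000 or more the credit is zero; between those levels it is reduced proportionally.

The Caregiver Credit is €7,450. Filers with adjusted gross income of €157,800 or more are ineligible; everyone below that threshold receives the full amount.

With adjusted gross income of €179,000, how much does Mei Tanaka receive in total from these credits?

€10,860

Heating Assistance Credit: €179,000 is at or below the €179,000 threshold, so the full €9,900 applies.
Child Care Credit: €179,000 is at or below the €315,000 threshold, so the full €960 applies.
Caregiver Credit: €179,000 meets or exceeds the €157,800 cutoff, so the credit is €0.
Total: €9,900 + €960 + €0 = €10,860.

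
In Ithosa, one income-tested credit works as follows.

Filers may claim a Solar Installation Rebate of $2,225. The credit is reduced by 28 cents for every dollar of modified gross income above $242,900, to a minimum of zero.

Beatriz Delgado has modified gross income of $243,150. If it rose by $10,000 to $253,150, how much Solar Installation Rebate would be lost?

At $243,150 — 28% of the $250 excess over $242,900 is $70; credit = $2,225 − $70 = $2,155.
At $253,150 — 28% of the $10,250 excess over $242,900 is $2,870 ≥ base, so the credit is $0.
Lost: $2,155 − $0 = $2,155.

$2,155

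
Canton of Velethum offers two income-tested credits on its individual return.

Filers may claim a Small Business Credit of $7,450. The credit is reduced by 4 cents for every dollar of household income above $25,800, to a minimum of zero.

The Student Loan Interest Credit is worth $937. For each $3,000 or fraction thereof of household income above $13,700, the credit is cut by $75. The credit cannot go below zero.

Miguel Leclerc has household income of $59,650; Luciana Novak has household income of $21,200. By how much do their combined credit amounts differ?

$2,066

Miguel ($59,650): Small Business Credit: 4% of the $33,850 excess over $25,800 is $1,354; credit = $7,450 − $1,354 = $6,096. Student Loan Interest Credit: income exceeds $13,700 by $45,950 → 16 increments × $75 = $1,200 ≥ base, so the credit is $0. total $6,096 + $0 = $6,096
Luciana ($21,200): Small Business Credit: $21,200 is at or below the $25,800 threshold, so the full $7,450 applies. Student Loan Interest Credit: income exceeds $13,700 by $7,500, which is 3 full-or-partial $3,000 increments; reduction = 3 × $75 = $225, leaving $712. total $7,450 + $712 = $8,162
Difference: |$6,096 − $8,162| = $2,066.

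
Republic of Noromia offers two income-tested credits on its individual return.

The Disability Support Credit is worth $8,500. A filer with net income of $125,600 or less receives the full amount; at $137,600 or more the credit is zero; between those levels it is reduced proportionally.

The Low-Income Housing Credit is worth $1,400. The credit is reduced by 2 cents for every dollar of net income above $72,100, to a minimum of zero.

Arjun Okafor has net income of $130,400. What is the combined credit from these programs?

Disability Support Credit: $130,400 is $4,800 into a $12,000 phase-out range, leaving 7,200/12,000 of the credit: $8,500 × 7,200/12,000 = $5,100.
Low-Income Housing Credit: 2% of the $58,300 excess over $72,100 is $1,166; credit = $1,400 − $1,166 = $234.
Total: $5,100 + $234 = $5,334.

$5,334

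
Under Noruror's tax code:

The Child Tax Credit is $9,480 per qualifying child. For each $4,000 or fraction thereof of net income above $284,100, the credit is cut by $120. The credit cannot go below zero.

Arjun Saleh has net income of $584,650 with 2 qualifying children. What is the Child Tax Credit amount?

$9,840

Child Tax Credit: base = 2 × $9,480 = $18,960. income exceeds $284,100 by $300,550, which is 76 full-or-partial $4,000 increments; reduction = 76 × $120 = $9,120, leaving $9,840.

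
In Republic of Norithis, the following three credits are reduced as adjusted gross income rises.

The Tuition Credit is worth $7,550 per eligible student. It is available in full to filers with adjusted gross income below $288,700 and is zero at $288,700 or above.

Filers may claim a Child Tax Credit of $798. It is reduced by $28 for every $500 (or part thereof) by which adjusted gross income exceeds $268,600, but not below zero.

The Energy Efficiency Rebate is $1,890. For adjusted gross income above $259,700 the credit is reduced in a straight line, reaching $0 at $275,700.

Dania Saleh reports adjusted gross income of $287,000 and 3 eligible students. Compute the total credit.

Tuition Credit: base = 3 × $7,550 = $22,650. $287,000 is below the $288,700 cutoff, so the full $22,650 applies.
Child Tax Credit: income exceeds $268,600 by $18,400 → 37 increments × $28 = $1,036 ≥ base, so the credit is $0.
Energy Efficiency Rebate: $287,000 is at or above $275,700, so the credit is $0.
Total: $22,650 + $0 + $0 = $22,650.

$22,650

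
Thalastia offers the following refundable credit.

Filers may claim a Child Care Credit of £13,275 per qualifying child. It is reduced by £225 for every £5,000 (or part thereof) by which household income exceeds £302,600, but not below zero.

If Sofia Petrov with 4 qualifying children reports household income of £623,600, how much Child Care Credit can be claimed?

Child Care Credit: base = 4 × £13,275 = £53,100. income exceeds £302,600 by £321,000, which is 65 full-or-partial £5,000 increments; reduction = 65 × £225 = £14,625, leaving £38,475.

£38,475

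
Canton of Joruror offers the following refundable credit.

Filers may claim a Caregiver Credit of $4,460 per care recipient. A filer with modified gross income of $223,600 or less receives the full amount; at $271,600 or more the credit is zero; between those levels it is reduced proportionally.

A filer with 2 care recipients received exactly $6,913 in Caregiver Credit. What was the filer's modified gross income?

$234,400

Full credit = 2 × $4,460 = $8,920.
$6,913 is 6,913/8,920 of the full $8,920, so 2,007/8,920 of the $48,000 range has been used: income = $223,600 + $48,000 × 2,007/8,920 = $234,400.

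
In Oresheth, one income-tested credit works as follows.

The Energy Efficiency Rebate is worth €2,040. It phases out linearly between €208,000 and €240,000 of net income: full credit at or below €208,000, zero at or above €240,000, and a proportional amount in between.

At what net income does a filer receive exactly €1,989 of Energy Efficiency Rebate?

€1,989 is 1,989/2,040 of the full €2,040, so 51/2,040 of the €32,000 range has been used: income = €208,000 + €32,000 × 51/2,040 = €208,800.

€208,800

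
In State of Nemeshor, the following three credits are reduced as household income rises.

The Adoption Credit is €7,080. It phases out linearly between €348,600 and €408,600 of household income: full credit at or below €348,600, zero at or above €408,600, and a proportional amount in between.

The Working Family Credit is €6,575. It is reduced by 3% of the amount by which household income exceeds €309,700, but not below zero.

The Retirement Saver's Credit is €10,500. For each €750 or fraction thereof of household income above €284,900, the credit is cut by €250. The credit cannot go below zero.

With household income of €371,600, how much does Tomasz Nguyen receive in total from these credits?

€9,084

Adoption Credit: €371,600 is €23,000 into a €60,000 phase-out range, leaving 37,000/60,000 of the credit: €7,080 × 37,000/60,000 = €4,366.
Working Family Credit: 3% of the €61,900 excess over €309,700 is €1,857; credit = €6,575 − €1,857 = €4,718.
Retirement Saver's Credit: income exceeds €284,900 by €86,700 → 116 increments × €250 = €29,000 ≥ base, so the credit is €0.
Total: €4,366 + €4,718 + €0 = €9,084.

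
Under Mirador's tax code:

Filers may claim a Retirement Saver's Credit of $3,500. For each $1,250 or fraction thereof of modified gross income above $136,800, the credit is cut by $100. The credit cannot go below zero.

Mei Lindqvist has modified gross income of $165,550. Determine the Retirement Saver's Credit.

$1,200

Retirement Saver's Credit: income exceeds $136,800 by $28,750, which is 23 full-or-partial $1,250 increments; reduction = 23 × $100 = $2,300, leaving $1,200.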